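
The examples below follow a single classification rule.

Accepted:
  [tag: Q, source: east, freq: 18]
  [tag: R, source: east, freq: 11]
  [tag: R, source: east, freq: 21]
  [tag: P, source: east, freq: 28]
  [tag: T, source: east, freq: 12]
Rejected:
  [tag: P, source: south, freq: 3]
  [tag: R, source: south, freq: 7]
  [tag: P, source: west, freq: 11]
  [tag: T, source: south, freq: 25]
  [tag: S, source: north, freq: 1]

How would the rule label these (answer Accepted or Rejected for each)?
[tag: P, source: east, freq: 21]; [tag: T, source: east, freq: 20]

Rule: source is east. This holds for each 'Accepted' example and fails for each 'Rejected' one.

Accepted, Accepted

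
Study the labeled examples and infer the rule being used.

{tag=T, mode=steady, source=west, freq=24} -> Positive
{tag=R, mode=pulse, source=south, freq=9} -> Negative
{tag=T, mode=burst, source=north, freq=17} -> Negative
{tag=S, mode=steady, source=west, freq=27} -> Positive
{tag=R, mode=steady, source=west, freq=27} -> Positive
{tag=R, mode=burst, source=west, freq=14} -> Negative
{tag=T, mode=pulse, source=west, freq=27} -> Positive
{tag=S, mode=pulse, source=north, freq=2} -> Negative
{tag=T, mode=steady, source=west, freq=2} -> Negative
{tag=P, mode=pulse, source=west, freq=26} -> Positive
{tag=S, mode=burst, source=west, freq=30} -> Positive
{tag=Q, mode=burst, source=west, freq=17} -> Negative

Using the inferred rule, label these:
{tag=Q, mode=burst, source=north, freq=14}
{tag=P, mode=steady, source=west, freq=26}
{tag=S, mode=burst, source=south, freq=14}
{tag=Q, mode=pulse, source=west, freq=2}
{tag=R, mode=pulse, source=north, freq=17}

One predicate separates the groups cleanly: freq ≥ 24.
{tag=Q, mode=burst, source=north, freq=14}: freq = 14, doesn't qualify → Negative.
{tag=P, mode=steady, source=west, freq=26}: freq = 26, matches → Positive.
{tag=S, mode=burst, source=south, freq=14}: freq = 14, doesn't qualify → Negative.
{tag=Q, mode=pulse, source=west, freq=2}: freq = 2, doesn't qualify → Negative.
{tag=R, mode=pulse, source=north, freq=17}: freq = 17, doesn't qualify → Negative.

Negative, Positive, Negative, Negative, Negative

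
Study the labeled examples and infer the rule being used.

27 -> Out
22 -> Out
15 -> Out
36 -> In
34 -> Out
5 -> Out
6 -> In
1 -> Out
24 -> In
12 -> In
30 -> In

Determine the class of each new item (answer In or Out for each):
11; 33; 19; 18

The distinguishing property — multiple of 6 — holds for all the 'In' cases and none of the 'Out' cases.

Out, Out, Out, In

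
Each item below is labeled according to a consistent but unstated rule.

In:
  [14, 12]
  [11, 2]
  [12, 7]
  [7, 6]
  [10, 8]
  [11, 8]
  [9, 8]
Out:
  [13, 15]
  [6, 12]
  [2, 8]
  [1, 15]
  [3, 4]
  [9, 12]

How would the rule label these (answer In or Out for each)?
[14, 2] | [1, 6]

The classifier is using: first > second.

In, Out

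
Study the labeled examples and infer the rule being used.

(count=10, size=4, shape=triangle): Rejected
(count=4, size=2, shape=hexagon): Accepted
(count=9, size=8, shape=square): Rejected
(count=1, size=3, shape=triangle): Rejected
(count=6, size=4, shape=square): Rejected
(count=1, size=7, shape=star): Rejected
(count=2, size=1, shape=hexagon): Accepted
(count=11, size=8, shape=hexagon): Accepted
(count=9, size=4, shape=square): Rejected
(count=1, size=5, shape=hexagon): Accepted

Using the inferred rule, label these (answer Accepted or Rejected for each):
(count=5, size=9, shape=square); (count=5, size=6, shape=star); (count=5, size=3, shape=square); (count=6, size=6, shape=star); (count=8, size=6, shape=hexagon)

Rejected, Rejected, Rejected, Rejected, Accepted

The common property of the 'Accepted' items is: shape is hexagon. No 'Rejected' item has it.
(count=5, size=9, shape=square) — shape is square, hence Rejected.
(count=5, size=6, shape=star) — shape is star, hence Rejected.
(count=5, size=3, shape=square) — shape is square, hence Rejected.
(count=6, size=6, shape=star) — shape is star, hence Rejected.
(count=8, size=6, shape=hexagon) — shape is hexagon, hence Accepted.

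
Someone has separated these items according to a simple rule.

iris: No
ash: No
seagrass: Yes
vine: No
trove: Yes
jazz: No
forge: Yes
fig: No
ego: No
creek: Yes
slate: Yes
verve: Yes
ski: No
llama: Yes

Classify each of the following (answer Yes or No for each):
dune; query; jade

No, Yes, No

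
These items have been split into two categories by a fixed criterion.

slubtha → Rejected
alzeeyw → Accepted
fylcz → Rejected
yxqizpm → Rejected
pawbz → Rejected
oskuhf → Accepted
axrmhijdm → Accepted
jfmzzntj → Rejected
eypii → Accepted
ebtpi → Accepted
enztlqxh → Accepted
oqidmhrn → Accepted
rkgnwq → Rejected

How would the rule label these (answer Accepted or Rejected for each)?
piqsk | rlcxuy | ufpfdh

Rejected, Rejected, Accepted

Comparing the two groups points to one rule — starts with a vowel.
piqsk — starts with 'p', hence Rejected. rlcxuy — starts with 'r', hence Rejected. ufpfdh — starts with 'u', hence Accepted.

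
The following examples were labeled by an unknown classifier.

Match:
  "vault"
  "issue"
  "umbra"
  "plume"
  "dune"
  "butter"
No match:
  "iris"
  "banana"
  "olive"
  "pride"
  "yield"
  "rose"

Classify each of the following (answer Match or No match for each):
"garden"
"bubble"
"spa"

No match, Match, No match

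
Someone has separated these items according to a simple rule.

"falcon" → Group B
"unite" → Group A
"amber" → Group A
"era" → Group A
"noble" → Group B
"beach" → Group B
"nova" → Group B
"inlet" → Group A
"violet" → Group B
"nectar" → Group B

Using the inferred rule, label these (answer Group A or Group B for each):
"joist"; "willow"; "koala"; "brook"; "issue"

Group B, Group B, Group B, Group B, Group A

The rule appears to be: starts with a vowel.
"joist": starts with 'j' — does not satisfy this, so Group B.
"willow": starts with 'w' — does not satisfy this, so Group B.
"koala": starts with 'k' — does not satisfy this, so Group B.
"brook": starts with 'b' — does not satisfy this, so Group B.
"issue": starts with 'i' — meets the rule, so Group A.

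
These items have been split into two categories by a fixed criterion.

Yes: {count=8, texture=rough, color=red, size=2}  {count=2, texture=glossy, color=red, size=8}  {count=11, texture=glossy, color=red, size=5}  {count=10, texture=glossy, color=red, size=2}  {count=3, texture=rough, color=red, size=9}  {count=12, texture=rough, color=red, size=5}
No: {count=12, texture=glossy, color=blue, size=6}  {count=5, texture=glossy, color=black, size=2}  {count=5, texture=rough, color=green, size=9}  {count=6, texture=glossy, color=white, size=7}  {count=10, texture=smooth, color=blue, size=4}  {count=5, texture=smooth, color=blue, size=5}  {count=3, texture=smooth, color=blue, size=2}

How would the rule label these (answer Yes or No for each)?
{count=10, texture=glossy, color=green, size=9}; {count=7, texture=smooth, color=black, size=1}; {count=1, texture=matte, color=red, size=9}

Rule: color is red. This holds for each 'Yes' example and fails for each 'No' one.
{count=10, texture=glossy, color=green, size=9}: No (color is green).
{count=7, texture=smooth, color=black, size=1}: No (color is black).
{count=1, texture=matte, color=red, size=9}: Yes (color is red).

No, No, Yes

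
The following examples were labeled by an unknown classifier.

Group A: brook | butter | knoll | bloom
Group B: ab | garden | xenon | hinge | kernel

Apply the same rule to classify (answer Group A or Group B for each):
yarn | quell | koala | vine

One predicate separates the groups cleanly: has a double letter.
Group B: yarn, since no doubled letter.
Group A: quell, since 'll' doubled.
Group B: koala, since no doubled letter.
Group B: vine, since no doubled letter.

Group B, Group A, Group B, Group B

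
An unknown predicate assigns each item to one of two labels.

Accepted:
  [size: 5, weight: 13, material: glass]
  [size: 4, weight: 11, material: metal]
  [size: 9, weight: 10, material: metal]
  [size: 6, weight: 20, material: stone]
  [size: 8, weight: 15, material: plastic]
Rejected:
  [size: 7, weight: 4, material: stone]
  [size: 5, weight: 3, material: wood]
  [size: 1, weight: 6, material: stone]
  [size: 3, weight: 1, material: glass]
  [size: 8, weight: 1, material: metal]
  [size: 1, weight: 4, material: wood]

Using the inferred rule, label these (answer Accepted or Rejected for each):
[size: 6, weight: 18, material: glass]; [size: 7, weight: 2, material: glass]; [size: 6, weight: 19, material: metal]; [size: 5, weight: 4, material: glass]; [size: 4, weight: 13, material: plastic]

All 'Accepted' examples share one property — weight ≥ 10 — and every 'Rejected' example lacks it.

Accepted, Rejected, Accepted, Rejected, Accepted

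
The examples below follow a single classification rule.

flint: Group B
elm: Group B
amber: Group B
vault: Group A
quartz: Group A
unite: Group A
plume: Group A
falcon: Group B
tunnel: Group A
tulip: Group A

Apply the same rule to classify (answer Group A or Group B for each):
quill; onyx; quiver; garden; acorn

The pattern is that an item is 'Group A' exactly when: contains 'u'.
quill: Group A (has 'u'). onyx: Group B (no 'u'). quiver: Group A (has 'u'). garden: Group B (no 'u'). acorn: Group B (no 'u').

Group A, Group B, Group A, Group B, Group B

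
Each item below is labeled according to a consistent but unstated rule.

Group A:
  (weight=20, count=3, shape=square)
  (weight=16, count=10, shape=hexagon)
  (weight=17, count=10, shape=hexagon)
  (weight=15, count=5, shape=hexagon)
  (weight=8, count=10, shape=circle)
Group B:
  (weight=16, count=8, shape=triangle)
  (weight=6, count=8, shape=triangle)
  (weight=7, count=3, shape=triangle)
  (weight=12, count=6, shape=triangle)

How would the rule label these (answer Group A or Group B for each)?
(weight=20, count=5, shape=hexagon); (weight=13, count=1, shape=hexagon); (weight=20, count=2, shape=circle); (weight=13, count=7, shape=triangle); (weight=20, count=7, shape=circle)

Rule: shape is not triangle. This holds for each 'Group A' example and fails for each 'Group B' one.
(weight=20, count=5, shape=hexagon): shape is hexagon, qualifies → Group A. (weight=13, count=1, shape=hexagon): shape is hexagon, qualifies → Group A. (weight=20, count=2, shape=circle): shape is circle, qualifies → Group A. (weight=13, count=7, shape=triangle): shape is triangle, fails the rule → Group B. (weight=20, count=7, shape=circle): shape is circle, qualifies → Group A.

Group A, Group A, Group A, Group B, Group A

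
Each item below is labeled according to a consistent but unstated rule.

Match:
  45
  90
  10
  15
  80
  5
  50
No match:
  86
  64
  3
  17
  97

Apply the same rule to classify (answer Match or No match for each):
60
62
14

The rule appears to be: multiple of 5.
60 → 60 = 5·12 → Match. 62 → 62 = 5·12 + 2 → No match. 14 → 14 = 5·2 + 4 → No match.

Match, No match, No match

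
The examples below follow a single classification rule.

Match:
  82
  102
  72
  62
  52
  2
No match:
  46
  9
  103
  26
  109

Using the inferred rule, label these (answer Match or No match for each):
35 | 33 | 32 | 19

The distinguishing property — ends in digit 2 — holds for all the 'Match' cases and none of the 'No match' cases.
No match: 35, since last digit 5. No match: 33, since last digit 3. Match: 32, since last digit 2. No match: 19, since last digit 9.

No match, No match, Match, No match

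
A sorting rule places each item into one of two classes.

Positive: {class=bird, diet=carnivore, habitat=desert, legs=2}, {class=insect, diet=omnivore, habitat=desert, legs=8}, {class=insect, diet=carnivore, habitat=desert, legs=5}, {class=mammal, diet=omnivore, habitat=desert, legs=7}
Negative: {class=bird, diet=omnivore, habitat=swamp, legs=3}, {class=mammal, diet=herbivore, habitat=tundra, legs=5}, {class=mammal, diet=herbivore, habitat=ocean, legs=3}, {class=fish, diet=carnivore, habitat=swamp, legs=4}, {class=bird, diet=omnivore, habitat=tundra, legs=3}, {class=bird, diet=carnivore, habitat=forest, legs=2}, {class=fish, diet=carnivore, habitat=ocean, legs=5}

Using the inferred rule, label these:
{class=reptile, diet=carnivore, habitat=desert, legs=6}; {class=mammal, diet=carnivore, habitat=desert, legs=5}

Positive, Positive

The simplest hypothesis consistent with all the labels is: habitat is desert.
Positive: {class=reptile, diet=carnivore, habitat=desert, legs=6}, since habitat is desert.
Positive: {class=mammal, diet=carnivore, habitat=desert, legs=5}, since habitat is desert.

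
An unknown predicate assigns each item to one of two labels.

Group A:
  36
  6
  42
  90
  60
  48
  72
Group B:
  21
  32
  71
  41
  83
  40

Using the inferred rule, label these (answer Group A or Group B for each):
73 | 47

Group B, Group B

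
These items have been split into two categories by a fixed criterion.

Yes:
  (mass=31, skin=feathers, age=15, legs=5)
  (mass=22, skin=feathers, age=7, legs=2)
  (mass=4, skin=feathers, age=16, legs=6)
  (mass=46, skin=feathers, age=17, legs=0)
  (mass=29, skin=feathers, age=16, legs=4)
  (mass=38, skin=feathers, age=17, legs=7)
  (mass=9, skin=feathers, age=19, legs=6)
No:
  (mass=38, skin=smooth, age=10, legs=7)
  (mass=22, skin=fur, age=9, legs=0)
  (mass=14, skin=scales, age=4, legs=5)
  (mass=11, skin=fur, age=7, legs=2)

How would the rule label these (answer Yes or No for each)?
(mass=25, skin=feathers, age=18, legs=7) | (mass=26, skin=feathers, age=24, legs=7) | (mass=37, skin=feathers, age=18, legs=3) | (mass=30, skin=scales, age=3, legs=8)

Yes, Yes, Yes, No

The rule appears to be: skin is feathers.
(mass=25, skin=feathers, age=18, legs=7): skin is feathers, fits → Yes. (mass=26, skin=feathers, age=24, legs=7): skin is feathers, fits → Yes. (mass=37, skin=feathers, age=18, legs=3): skin is feathers, fits → Yes. (mass=30, skin=scales, age=3, legs=8): skin is scales, doesn't qualify → No.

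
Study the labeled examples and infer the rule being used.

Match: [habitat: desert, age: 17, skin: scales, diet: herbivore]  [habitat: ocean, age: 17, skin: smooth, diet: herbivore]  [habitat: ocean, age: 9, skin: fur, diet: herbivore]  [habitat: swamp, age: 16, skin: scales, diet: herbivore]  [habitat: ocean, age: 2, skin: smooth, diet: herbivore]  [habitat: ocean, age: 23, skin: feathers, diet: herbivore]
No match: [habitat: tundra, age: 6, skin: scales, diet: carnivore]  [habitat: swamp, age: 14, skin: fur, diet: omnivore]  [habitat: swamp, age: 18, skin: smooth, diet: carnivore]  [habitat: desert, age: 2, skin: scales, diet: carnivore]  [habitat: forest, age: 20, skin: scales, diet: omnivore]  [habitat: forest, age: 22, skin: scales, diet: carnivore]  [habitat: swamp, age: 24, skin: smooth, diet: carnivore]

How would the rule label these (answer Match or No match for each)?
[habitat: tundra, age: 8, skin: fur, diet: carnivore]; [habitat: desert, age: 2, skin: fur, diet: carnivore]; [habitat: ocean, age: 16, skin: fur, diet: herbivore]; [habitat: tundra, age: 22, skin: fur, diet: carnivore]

Every 'Match' example satisfies: diet is herbivore. None of the 'No match' examples do.
[habitat: tundra, age: 8, skin: fur, diet: carnivore]: diet is carnivore — lacks this property, so No match. [habitat: desert, age: 2, skin: fur, diet: carnivore]: diet is carnivore — lacks this property, so No match. [habitat: ocean, age: 16, skin: fur, diet: herbivore]: diet is herbivore — qualifies, so Match. [habitat: tundra, age: 22, skin: fur, diet: carnivore]: diet is carnivore — lacks this property, so No match.

No match, No match, Match, No match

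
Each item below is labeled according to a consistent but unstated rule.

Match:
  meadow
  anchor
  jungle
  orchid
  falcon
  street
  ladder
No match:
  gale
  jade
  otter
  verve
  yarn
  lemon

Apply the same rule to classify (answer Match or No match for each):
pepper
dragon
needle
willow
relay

Match, Match, Match, Match, No match

The classifier is using: length 6.
Match: pepper, since length 6. Match: dragon, since length 6. Match: needle, since length 6. Match: willow, since length 6. No match: relay, since length 5.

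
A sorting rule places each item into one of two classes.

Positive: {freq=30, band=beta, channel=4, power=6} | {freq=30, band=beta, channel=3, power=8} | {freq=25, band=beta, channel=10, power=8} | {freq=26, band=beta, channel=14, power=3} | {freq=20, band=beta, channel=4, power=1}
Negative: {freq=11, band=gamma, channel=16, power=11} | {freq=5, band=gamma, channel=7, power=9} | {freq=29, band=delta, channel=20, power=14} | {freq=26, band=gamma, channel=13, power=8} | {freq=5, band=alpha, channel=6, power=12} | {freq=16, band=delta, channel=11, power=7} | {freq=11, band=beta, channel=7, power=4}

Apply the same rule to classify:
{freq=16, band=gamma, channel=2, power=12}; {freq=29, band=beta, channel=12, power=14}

Negative, Positive

The classifier is using: band is beta AND freq ≥ 16.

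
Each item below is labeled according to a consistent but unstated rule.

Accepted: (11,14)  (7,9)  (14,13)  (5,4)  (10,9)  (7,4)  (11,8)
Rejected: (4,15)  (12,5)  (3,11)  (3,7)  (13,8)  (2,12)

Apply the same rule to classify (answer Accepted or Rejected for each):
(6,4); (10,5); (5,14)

Accepted, Rejected, Rejected

The rule appears to be: |first − second| ≤ 3.
(6,4): |6−4| = 2 — qualifies, so Accepted. (10,5): |10−5| = 5 — does not fit, so Rejected. (5,14): |5−14| = 9 — does not fit, so Rejected.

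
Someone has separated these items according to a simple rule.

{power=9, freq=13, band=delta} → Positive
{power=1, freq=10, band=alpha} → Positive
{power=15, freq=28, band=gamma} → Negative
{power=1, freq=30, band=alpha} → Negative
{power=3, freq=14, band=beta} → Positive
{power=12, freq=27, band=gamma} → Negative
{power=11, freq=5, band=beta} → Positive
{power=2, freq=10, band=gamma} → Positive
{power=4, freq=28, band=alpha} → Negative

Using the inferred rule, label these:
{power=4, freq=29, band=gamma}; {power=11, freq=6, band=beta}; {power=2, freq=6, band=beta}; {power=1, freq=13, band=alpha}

Negative, Positive, Positive, Positive

Every 'Positive' example satisfies: freq ≤ 14. None of the 'Negative' examples do.
{power=4, freq=29, band=gamma}: Negative (freq = 29).
{power=11, freq=6, band=beta}: Positive (freq = 6).
{power=2, freq=6, band=beta}: Positive (freq = 6).
{power=1, freq=13, band=alpha}: Positive (freq = 13).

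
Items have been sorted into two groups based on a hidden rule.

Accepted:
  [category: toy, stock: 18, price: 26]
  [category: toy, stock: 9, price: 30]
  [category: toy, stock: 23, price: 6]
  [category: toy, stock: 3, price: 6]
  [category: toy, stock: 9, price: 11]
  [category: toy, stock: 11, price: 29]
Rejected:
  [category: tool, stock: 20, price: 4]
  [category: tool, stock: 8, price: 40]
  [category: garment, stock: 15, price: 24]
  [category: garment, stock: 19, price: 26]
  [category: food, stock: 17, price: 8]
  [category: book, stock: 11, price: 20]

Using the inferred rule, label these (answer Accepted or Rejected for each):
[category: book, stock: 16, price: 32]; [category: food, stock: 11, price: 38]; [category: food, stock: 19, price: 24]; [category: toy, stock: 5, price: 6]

Rejected, Rejected, Rejected, Accepted

Rule: category is toy. This holds for each 'Accepted' example and fails for each 'Rejected' one.
[category: book, stock: 16, price: 32] → category is book → Rejected. [category: food, stock: 11, price: 38] → category is food → Rejected. [category: food, stock: 19, price: 24] → category is food → Rejected. [category: toy, stock: 5, price: 6] → category is toy → Accepted.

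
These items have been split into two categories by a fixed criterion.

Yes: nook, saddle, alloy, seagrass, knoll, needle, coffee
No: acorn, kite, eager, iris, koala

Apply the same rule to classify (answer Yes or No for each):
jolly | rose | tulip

Yes, No, No

The common property of the 'Yes' items is: has a double letter. No 'No' item has it.
jolly: 'll' doubled — meets the rule, so Yes.
rose: no doubled letter — fails the rule, so No.
tulip: no doubled letter — fails the rule, so No.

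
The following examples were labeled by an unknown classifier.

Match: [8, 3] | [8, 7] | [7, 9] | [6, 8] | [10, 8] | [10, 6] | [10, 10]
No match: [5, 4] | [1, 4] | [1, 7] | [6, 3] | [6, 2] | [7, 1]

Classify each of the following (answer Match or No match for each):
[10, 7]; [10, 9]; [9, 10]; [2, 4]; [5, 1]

Match, Match, Match, No match, No match

The simplest hypothesis consistent with all the labels is: sum ≥ 11.
[10, 7] → 10+7 = 17 → Match.
[10, 9] → 10+9 = 19 → Match.
[9, 10] → 9+10 = 19 → Match.
[2, 4] → 2+4 = 6 → No match.
[5, 1] → 5+1 = 6 → No match.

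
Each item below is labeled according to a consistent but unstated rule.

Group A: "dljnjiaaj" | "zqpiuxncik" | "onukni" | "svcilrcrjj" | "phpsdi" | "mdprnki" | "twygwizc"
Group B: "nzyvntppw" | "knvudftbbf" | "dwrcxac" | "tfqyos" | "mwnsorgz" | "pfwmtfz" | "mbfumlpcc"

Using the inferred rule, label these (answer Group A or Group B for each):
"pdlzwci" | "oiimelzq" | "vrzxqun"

The simplest hypothesis consistent with all the labels is: contains 'i'.

Group A, Group A, Group B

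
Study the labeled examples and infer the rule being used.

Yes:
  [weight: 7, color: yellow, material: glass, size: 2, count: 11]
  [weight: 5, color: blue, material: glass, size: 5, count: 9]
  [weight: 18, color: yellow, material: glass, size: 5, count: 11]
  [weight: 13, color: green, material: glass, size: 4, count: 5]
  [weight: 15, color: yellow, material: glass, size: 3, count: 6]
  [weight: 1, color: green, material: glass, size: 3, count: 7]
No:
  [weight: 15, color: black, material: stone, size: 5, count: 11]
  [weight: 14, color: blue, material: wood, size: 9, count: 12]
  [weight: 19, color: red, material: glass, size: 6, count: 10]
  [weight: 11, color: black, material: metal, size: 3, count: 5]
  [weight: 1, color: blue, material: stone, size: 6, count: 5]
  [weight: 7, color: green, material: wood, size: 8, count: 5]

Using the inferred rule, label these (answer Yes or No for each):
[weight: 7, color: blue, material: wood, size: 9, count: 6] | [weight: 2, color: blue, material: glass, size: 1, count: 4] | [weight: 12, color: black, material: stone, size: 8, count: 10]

Rule: material is glass AND size ≤ 5. This holds for each 'Yes' example and fails for each 'No' one.
[weight: 7, color: blue, material: wood, size: 9, count: 6] — material is wood, size = 9, hence No.
[weight: 2, color: blue, material: glass, size: 1, count: 4] — material is glass, size = 1, hence Yes.
[weight: 12, color: black, material: stone, size: 8, count: 10] — material is stone, size = 8, hence No.

No, Yes, No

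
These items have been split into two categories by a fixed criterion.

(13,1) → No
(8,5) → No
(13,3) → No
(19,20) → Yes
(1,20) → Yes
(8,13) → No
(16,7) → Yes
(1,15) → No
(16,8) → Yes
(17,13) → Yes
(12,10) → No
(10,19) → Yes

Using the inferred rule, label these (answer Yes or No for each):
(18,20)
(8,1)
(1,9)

Yes, No, No

A rule that fits every label: max ≥ 16 — true of each 'Yes' example, false of each 'No' one.
(18,20): max 20, qualifies → Yes. (8,1): max 8, does not fit → No. (1,9): max 9, does not fit → No.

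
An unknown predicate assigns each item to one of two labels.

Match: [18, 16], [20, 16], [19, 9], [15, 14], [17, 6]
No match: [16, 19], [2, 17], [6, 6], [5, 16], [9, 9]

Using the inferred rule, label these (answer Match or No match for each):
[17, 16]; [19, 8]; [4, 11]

The rule appears to be: first > second.
Match: [17, 16], since 17 > 16. Match: [19, 8], since 19 > 8. No match: [4, 11], since 4 < 11.

Match, Match, No match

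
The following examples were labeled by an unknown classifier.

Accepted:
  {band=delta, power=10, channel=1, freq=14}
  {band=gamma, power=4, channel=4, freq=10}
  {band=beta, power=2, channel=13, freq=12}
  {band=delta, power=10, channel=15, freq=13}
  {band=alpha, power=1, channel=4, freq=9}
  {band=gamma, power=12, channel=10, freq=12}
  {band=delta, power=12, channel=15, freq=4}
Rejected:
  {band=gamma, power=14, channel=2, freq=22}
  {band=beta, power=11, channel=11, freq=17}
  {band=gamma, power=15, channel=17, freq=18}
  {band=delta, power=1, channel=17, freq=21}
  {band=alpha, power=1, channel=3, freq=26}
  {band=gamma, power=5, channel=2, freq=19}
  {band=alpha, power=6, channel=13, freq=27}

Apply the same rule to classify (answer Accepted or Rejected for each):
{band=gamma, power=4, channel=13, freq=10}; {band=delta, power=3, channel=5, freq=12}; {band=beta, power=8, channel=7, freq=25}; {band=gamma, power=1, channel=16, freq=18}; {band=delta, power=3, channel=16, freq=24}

Accepted, Accepted, Rejected, Rejected, Rejected

One predicate separates the groups cleanly: freq ≤ 14.
{band=gamma, power=4, channel=13, freq=10} → freq = 10 → Accepted.
{band=delta, power=3, channel=5, freq=12} → freq = 12 → Accepted.
{band=beta, power=8, channel=7, freq=25} → freq = 25 → Rejected.
{band=gamma, power=1, channel=16, freq=18} → freq = 18 → Rejected.
{band=delta, power=3, channel=16, freq=24} → freq = 24 → Rejected.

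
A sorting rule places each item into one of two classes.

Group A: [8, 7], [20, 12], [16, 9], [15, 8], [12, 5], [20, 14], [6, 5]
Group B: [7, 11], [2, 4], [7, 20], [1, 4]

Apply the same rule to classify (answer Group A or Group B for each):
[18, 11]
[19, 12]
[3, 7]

Group A, Group A, Group B

Every 'Group A' example satisfies: first > second. None of the 'Group B' examples do.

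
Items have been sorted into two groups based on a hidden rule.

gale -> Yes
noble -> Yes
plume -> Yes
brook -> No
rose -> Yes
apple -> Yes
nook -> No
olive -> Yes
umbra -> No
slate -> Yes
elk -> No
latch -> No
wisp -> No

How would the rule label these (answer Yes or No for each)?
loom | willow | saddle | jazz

No, No, Yes, No

Looking at the examples, the only property every 'Yes' case has and every 'No' case lacks is: ends with 'e'.
loom: No (ends with 'm'). willow: No (ends with 'w'). saddle: Yes (ends with 'e'). jazz: No (ends with 'z').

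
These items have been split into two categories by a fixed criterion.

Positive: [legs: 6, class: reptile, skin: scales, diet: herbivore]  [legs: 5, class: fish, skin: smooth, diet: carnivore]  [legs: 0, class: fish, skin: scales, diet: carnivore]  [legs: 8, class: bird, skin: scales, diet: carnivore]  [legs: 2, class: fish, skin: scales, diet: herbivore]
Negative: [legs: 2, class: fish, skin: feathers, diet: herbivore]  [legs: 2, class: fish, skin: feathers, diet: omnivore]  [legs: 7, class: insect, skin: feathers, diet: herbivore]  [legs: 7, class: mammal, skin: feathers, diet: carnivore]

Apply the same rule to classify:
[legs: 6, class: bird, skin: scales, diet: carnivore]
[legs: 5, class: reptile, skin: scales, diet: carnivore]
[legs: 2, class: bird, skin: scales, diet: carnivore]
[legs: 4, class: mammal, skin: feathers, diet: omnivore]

The rule appears to be: skin is not feathers.

Positive, Positive, Positive, Negative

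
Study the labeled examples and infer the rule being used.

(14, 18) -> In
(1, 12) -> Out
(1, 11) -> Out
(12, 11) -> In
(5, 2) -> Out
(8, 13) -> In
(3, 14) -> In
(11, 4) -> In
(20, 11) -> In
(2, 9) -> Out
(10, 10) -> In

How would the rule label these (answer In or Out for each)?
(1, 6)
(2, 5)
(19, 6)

Out, Out, In

The rule appears to be: sum ≥ 15.
(1, 6): 1+6 = 7 — does not pass, so Out. (2, 5): 2+5 = 7 — does not pass, so Out. (19, 6): 19+6 = 25 — matches, so In.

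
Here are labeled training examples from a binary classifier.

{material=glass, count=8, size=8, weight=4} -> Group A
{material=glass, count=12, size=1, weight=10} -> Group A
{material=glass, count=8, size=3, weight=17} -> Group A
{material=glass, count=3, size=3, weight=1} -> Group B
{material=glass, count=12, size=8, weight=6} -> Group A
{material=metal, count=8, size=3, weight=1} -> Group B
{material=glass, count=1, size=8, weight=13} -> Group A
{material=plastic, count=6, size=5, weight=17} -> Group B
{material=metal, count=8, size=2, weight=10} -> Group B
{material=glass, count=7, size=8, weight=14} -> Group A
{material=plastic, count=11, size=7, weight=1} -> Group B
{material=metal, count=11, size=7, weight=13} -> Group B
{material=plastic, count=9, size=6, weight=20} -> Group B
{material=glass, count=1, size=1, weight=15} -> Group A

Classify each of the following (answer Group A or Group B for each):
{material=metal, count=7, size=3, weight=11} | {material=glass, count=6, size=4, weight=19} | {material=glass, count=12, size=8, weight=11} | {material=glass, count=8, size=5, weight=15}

The classifier is using: material is glass AND weight ≥ 4.

Group B, Group A, Group A, Group A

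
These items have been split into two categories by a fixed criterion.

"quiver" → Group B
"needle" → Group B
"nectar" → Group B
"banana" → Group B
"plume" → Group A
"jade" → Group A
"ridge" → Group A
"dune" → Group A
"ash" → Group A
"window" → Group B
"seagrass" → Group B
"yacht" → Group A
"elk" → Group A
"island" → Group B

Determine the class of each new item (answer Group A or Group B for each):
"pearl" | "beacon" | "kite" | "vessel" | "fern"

The simplest hypothesis consistent with all the labels is: length ≤ 5.
"pearl": Group A (length 5). "beacon": Group B (length 6). "kite": Group A (length 4). "vessel": Group B (length 6). "fern": Group A (length 4).

Group A, Group B, Group A, Group B, Group A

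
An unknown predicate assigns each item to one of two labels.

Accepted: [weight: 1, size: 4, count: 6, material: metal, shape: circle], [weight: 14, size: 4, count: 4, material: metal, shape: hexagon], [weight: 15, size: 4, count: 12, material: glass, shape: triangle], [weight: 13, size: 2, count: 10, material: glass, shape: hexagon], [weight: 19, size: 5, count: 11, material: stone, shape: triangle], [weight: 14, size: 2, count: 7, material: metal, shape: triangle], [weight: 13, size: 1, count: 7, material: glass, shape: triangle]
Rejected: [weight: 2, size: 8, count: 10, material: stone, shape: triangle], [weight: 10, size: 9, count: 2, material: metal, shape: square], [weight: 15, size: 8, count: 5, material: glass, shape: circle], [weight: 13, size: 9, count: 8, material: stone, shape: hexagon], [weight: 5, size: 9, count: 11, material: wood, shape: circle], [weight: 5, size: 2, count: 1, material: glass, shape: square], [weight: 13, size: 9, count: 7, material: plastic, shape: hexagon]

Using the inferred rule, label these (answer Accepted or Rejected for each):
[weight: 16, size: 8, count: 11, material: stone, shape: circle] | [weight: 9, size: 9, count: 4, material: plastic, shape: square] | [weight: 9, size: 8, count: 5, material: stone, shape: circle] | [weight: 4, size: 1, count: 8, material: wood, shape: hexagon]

Rejected, Rejected, Rejected, Accepted

The rule appears to be: size ≤ 5 AND count ≥ 2.
[weight: 16, size: 8, count: 11, material: stone, shape: circle]: size = 8, count = 11, doesn't match → Rejected. [weight: 9, size: 9, count: 4, material: plastic, shape: square]: size = 9, count = 4, doesn't match → Rejected. [weight: 9, size: 8, count: 5, material: stone, shape: circle]: size = 8, count = 5, doesn't match → Rejected. [weight: 4, size: 1, count: 8, material: wood, shape: hexagon]: size = 1, count = 8, fits → Accepted.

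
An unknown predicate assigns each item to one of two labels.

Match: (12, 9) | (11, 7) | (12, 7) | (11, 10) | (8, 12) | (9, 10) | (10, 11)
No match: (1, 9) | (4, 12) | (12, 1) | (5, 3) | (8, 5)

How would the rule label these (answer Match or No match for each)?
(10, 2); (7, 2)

No match, No match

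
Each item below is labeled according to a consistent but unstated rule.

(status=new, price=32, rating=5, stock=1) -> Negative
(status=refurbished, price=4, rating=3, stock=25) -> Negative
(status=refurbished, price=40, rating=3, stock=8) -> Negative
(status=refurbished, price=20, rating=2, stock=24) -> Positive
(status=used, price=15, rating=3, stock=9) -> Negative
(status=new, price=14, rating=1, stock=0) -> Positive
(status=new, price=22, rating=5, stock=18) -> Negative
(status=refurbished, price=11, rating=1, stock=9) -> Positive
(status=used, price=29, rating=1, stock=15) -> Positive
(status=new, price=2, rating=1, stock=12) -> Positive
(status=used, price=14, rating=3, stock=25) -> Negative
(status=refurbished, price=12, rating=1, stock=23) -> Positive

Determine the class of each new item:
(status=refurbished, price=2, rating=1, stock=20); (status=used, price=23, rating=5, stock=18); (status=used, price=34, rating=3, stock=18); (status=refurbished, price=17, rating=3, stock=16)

'Positive' ⟺ rating ≤ 2.

Positive, Negative, Negative, Negative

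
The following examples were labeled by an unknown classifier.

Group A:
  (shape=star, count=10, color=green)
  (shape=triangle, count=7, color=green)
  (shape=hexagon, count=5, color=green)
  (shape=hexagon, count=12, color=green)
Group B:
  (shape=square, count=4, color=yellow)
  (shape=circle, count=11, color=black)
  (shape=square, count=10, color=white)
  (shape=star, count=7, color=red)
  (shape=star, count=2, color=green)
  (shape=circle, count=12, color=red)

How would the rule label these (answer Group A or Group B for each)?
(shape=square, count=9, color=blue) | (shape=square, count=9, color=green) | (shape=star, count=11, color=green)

Group B, Group A, Group A

The distinguishing property — color is green AND count ≥ 4 — holds for all the 'Group A' cases and none of the 'Group B' cases.
(shape=square, count=9, color=blue) — color is blue, count = 9, hence Group B. (shape=square, count=9, color=green) — color is green, count = 9, hence Group A. (shape=star, count=11, color=green) — color is green, count = 11, hence Group A.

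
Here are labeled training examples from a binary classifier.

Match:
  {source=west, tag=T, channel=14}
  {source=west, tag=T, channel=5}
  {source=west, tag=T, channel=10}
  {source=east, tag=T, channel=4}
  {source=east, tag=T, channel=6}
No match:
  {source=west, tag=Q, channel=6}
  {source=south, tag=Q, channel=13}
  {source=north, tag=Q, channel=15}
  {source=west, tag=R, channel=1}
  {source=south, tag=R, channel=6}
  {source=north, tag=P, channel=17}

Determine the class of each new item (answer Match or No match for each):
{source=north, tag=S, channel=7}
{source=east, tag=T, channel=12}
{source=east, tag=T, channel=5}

The classifier is using: tag is T.
{source=north, tag=S, channel=7} → tag is S → No match. {source=east, tag=T, channel=12} → tag is T → Match. {source=east, tag=T, channel=5} → tag is T → Match.

No match, Match, Match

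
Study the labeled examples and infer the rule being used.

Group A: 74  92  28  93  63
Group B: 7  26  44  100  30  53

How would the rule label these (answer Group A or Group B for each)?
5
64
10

Group B, Group A, Group B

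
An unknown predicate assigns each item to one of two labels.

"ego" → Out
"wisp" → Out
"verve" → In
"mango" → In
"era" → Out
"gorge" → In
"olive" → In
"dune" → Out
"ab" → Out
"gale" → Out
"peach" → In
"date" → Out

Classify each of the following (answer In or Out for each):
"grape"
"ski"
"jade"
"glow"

In, Out, Out, Out

The classifier is using: length 5.
In: "grape", since length 5. Out: "ski", since length 3. Out: "jade", since length 4. Out: "glow", since length 4.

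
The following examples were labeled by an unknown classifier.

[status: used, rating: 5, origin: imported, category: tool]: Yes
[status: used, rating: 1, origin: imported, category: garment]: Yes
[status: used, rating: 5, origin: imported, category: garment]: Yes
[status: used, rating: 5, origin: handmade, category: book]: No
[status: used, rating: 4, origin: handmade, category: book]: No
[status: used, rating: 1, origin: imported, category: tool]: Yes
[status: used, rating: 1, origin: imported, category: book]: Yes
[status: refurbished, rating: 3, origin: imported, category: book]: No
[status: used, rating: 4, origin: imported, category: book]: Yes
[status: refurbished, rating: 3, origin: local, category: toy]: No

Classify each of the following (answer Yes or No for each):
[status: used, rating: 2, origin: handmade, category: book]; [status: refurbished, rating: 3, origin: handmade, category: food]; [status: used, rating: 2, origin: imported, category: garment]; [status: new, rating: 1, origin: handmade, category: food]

No, No, Yes, No

The simplest hypothesis consistent with all the labels is: origin is imported AND status is used.
[status: used, rating: 2, origin: handmade, category: book] — origin is handmade, status is used, hence No.
[status: refurbished, rating: 3, origin: handmade, category: food] — origin is handmade, status is refurbished, hence No.
[status: used, rating: 2, origin: imported, category: garment] — origin is imported, status is used, hence Yes.
[status: new, rating: 1, origin: handmade, category: food] — origin is handmade, status is new, hence No.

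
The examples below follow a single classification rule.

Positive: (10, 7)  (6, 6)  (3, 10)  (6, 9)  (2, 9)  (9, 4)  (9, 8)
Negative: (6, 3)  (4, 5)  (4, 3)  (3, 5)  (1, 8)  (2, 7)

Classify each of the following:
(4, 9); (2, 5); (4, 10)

Positive, Negative, Positive

The rule appears to be: sum ≥ 11.
(4, 9): Positive (4+9 = 13).
(2, 5): Negative (2+5 = 7).
(4, 10): Positive (4+10 = 14).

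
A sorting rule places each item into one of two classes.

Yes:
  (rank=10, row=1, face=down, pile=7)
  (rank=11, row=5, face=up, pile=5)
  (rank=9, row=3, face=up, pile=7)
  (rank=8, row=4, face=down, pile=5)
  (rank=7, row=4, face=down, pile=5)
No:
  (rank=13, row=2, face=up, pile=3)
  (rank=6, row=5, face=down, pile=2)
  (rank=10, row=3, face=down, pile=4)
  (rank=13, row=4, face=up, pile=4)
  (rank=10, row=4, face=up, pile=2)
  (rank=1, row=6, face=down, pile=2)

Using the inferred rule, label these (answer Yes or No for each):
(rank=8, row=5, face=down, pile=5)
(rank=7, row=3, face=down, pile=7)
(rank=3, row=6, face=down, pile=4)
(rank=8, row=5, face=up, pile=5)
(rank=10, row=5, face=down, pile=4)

Yes, Yes, No, Yes, No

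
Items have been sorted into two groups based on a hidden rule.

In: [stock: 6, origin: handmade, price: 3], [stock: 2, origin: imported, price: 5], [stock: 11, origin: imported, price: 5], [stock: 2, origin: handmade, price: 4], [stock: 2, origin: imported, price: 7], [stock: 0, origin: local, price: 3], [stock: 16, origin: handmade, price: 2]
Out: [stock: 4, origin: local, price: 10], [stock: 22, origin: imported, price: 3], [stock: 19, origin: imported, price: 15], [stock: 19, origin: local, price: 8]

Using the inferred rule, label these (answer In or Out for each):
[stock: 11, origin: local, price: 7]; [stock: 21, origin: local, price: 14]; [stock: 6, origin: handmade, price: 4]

In, Out, In

The rule appears to be: price ≤ 7 AND stock ≤ 16.
[stock: 11, origin: local, price: 7]: price = 7, stock = 11 — has this property, so In.
[stock: 21, origin: local, price: 14]: price = 14, stock = 21 — does not satisfy this, so Out.
[stock: 6, origin: handmade, price: 4]: price = 4, stock = 6 — has this property, so In.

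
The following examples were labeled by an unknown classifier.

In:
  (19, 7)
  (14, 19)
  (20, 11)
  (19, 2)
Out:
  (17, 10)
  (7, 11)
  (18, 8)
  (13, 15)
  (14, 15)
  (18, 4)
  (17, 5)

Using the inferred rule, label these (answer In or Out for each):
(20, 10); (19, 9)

The pattern is that an item is 'In' exactly when: max ≥ 19.
(20, 10): In (max 20).
(19, 9): In (max 19).

In, In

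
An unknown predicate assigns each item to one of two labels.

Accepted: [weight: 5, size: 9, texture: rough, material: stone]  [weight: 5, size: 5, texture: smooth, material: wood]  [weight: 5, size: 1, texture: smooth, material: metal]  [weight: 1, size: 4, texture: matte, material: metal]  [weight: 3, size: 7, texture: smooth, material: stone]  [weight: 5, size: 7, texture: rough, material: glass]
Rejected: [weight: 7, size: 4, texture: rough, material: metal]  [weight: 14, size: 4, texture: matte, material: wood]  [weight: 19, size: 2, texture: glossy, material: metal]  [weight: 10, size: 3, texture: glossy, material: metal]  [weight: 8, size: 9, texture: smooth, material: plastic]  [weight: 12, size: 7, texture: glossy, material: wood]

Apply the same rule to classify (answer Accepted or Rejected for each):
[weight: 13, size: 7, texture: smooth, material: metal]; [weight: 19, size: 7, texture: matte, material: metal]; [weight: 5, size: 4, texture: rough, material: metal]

All 'Accepted' examples share one property — weight ≤ 5 — and every 'Rejected' example lacks it.
[weight: 13, size: 7, texture: smooth, material: metal]: weight = 13, doesn't match → Rejected.
[weight: 19, size: 7, texture: matte, material: metal]: weight = 19, doesn't match → Rejected.
[weight: 5, size: 4, texture: rough, material: metal]: weight = 5, checks out → Accepted.

Rejected, Rejected, Accepted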